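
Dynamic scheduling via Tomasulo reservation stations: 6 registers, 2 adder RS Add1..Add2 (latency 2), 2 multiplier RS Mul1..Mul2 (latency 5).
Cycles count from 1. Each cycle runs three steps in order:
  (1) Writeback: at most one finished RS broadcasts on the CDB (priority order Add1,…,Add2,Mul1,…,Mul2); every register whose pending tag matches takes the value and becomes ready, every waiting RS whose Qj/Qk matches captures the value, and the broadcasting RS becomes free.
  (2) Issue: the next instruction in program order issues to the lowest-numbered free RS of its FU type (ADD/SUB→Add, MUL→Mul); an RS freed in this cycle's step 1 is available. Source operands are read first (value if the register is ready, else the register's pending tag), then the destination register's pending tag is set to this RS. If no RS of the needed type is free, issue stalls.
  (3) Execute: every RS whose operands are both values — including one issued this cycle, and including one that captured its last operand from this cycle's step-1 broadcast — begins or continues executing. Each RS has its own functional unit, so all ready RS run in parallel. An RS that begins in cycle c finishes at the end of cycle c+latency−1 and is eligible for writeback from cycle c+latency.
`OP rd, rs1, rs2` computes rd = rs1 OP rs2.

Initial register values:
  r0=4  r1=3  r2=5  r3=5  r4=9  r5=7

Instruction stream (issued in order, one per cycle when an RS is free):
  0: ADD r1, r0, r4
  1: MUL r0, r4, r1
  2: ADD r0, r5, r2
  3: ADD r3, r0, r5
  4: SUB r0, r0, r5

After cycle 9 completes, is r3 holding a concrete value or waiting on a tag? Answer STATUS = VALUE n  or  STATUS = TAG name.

  c1: issue ADD r1<-Add1  regs: r0:4,r1:Add1,r2:5,r3:5,r4:9,r5:7
  c2: issue MUL r0<-Mul1  regs: r0:Mul1,r1:Add1,r2:5,r3:5,r4:9,r5:7
  c3: CDB Add1=13; issue ADD r0<-Add1  regs: r0:Add1,r1:13,r2:5,r3:5,r4:9,r5:7
  c4: issue ADD r3<-Add2  regs: r0:Add1,r1:13,r2:5,r3:Add2,r4:9,r5:7
  c5: CDB Add1=12; issue SUB r0<-Add1  regs: r0:Add1,r1:13,r2:5,r3:Add2,r4:9,r5:7
  c6: -  regs: r0:Add1,r1:13,r2:5,r3:Add2,r4:9,r5:7
  c7: CDB Add1=5  regs: r0:5,r1:13,r2:5,r3:Add2,r4:9,r5:7
  c8: CDB Add2=19  regs: r0:5,r1:13,r2:5,r3:19,r4:9,r5:7
  c9: CDB Mul1=117  regs: r0:5,r1:13,r2:5,r3:19,r4:9,r5:7

STATUS = VALUE 19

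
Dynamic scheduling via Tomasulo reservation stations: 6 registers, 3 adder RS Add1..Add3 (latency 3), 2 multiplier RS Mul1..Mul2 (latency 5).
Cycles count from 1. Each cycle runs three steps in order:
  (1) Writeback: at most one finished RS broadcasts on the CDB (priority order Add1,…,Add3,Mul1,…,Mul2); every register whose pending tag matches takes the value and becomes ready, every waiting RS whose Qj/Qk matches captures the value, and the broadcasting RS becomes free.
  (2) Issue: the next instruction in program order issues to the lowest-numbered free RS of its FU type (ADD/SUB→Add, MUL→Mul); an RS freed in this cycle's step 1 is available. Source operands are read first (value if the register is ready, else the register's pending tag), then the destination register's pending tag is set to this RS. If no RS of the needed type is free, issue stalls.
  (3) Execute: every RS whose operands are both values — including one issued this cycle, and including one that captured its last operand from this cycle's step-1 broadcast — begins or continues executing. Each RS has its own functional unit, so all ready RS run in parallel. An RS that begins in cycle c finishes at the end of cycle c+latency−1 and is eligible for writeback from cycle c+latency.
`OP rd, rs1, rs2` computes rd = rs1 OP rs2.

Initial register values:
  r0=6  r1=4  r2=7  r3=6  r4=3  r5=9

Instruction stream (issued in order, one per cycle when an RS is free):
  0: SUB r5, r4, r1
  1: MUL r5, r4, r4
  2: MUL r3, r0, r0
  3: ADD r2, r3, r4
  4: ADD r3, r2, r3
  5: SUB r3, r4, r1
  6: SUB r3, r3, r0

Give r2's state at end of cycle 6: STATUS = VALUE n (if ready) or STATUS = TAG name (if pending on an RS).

STATUS = TAG Add1

cycle 1: issue SUB r5<-Add1 // r0:6,r1:4,r2:7,r3:6,r4:3,r5:Add1
cycle 2: issue MUL r5<-Mul1 // r0:6,r1:4,r2:7,r3:6,r4:3,r5:Mul1
cycle 3: issue MUL r3<-Mul2 // r0:6,r1:4,r2:7,r3:Mul2,r4:3,r5:Mul1
cycle 4: CDB Add1=-1; issue ADD r2<-Add1 // r0:6,r1:4,r2:Add1,r3:Mul2,r4:3,r5:Mul1
cycle 5: issue ADD r3<-Add2 // r0:6,r1:4,r2:Add1,r3:Add2,r4:3,r5:Mul1
cycle 6: issue SUB r3<-Add3 // r0:6,r1:4,r2:Add1,r3:Add3,r4:3,r5:Mul1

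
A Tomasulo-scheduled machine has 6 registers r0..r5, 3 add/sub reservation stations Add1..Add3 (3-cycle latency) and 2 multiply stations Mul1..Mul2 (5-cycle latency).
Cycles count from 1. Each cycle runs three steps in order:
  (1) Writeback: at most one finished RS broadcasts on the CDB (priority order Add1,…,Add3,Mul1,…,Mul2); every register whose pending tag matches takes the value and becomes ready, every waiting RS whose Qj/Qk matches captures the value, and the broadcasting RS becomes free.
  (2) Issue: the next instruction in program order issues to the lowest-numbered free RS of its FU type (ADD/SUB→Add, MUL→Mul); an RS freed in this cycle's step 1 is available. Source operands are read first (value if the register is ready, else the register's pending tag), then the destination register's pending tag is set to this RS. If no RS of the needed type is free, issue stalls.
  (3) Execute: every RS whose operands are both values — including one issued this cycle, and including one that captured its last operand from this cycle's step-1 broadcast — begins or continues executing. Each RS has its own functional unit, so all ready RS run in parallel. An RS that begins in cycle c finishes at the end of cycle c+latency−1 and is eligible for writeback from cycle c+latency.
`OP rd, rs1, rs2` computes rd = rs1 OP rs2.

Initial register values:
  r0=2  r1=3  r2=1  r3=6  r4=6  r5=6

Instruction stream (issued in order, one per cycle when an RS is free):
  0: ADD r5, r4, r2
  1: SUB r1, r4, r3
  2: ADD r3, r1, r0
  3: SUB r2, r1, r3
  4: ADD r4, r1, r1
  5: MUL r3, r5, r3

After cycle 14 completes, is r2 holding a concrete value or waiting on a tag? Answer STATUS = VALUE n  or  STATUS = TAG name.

  c1: issue ADD r5<-Add1  regs: r0:2,r1:3,r2:1,r3:6,r4:6,r5:Add1
  c2: issue SUB r1<-Add2  regs: r0:2,r1:Add2,r2:1,r3:6,r4:6,r5:Add1
  c3: issue ADD r3<-Add3  regs: r0:2,r1:Add2,r2:1,r3:Add3,r4:6,r5:Add1
  c4: CDB Add1=7; issue SUB r2<-Add1  regs: r0:2,r1:Add2,r2:Add1,r3:Add3,r4:6,r5:7
  c5: CDB Add2=0; issue ADD r4<-Add2  regs: r0:2,r1:0,r2:Add1,r3:Add3,r4:Add2,r5:7
  c6: issue MUL r3<-Mul1  regs: r0:2,r1:0,r2:Add1,r3:Mul1,r4:Add2,r5:7
  c7: -  regs: r0:2,r1:0,r2:Add1,r3:Mul1,r4:Add2,r5:7
  c8: CDB Add2=0  regs: r0:2,r1:0,r2:Add1,r3:Mul1,r4:0,r5:7
  c9: CDB Add3=2  regs: r0:2,r1:0,r2:Add1,r3:Mul1,r4:0,r5:7
  c10: -  regs: r0:2,r1:0,r2:Add1,r3:Mul1,r4:0,r5:7
  c11: -  regs: r0:2,r1:0,r2:Add1,r3:Mul1,r4:0,r5:7
  c12: CDB Add1=-2  regs: r0:2,r1:0,r2:-2,r3:Mul1,r4:0,r5:7
  c13: -  regs: r0:2,r1:0,r2:-2,r3:Mul1,r4:0,r5:7
  c14: CDB Mul1=14  regs: r0:2,r1:0,r2:-2,r3:14,r4:0,r5:7

STATUS = VALUE -2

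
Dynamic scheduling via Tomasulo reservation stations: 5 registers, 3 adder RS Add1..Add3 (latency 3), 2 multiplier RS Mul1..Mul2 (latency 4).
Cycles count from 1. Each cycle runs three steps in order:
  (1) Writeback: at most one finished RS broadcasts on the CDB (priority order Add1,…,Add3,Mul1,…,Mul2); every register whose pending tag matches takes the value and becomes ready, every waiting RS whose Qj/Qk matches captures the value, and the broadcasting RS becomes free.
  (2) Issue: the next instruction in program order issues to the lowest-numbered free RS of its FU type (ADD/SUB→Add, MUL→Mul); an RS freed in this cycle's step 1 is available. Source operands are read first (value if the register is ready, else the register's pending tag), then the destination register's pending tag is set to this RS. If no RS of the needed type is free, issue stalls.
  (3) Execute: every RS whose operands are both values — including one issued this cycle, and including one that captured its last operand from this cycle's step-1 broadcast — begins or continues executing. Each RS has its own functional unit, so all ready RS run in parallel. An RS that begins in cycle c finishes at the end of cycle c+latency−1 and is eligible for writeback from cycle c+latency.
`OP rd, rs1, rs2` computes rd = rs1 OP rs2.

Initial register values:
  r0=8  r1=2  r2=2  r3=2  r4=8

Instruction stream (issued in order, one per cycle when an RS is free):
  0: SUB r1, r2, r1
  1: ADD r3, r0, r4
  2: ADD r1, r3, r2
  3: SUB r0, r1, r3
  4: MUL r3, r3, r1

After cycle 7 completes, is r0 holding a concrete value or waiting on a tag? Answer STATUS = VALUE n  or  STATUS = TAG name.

STATUS = TAG Add1

c1: issue SUB r1<-Add1 | r0:8,r1:Add1,r2:2,r3:2,r4:8
c2: issue ADD r3<-Add2 | r0:8,r1:Add1,r2:2,r3:Add2,r4:8
c3: issue ADD r1<-Add3 | r0:8,r1:Add3,r2:2,r3:Add2,r4:8
c4: CDB Add1=0; issue SUB r0<-Add1 | r0:Add1,r1:Add3,r2:2,r3:Add2,r4:8
c5: CDB Add2=16; issue MUL r3<-Mul1 | r0:Add1,r1:Add3,r2:2,r3:Mul1,r4:8
c6: - | r0:Add1,r1:Add3,r2:2,r3:Mul1,r4:8
c7: - | r0:Add1,r1:Add3,r2:2,r3:Mul1,r4:8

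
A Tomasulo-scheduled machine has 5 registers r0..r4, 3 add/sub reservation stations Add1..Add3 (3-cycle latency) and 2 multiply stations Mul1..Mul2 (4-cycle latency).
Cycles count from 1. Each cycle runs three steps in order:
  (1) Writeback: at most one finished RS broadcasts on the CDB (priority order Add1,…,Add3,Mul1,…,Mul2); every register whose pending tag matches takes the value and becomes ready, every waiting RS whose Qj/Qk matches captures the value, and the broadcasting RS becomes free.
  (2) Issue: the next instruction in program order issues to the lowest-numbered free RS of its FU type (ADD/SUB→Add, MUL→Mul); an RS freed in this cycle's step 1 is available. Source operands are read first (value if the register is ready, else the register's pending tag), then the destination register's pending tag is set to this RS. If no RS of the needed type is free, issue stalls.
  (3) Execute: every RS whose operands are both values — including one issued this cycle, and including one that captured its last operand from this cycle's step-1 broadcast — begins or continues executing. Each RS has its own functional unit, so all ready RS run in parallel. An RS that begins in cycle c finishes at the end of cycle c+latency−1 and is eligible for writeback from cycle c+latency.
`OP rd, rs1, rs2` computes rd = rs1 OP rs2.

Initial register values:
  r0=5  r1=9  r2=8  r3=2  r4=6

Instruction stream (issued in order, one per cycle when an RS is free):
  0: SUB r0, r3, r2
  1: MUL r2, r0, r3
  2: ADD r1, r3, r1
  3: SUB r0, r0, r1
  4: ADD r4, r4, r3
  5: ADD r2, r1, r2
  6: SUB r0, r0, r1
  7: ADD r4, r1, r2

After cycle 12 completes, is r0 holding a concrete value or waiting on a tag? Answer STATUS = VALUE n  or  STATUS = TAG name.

STATUS = VALUE -28

cycle 1: issue SUB r0<-Add1 // r0:Add1,r1:9,r2:8,r3:2,r4:6
cycle 2: issue MUL r2<-Mul1 // r0:Add1,r1:9,r2:Mul1,r3:2,r4:6
cycle 3: issue ADD r1<-Add2 // r0:Add1,r1:Add2,r2:Mul1,r3:2,r4:6
cycle 4: CDB Add1=-6; issue SUB r0<-Add1 // r0:Add1,r1:Add2,r2:Mul1,r3:2,r4:6
cycle 5: issue ADD r4<-Add3 // r0:Add1,r1:Add2,r2:Mul1,r3:2,r4:Add3
cycle 6: CDB Add2=11; issue ADD r2<-Add2 // r0:Add1,r1:11,r2:Add2,r3:2,r4:Add3
cycle 7: stall // r0:Add1,r1:11,r2:Add2,r3:2,r4:Add3
cycle 8: CDB Add3=8; issue SUB r0<-Add3 // r0:Add3,r1:11,r2:Add2,r3:2,r4:8
cycle 9: CDB Add1=-17; issue ADD r4<-Add1 // r0:Add3,r1:11,r2:Add2,r3:2,r4:Add1
cycle 10: CDB Mul1=-12 // r0:Add3,r1:11,r2:Add2,r3:2,r4:Add1
cycle 11: - // r0:Add3,r1:11,r2:Add2,r3:2,r4:Add1
cycle 12: CDB Add3=-28 // r0:-28,r1:11,r2:Add2,r3:2,r4:Add1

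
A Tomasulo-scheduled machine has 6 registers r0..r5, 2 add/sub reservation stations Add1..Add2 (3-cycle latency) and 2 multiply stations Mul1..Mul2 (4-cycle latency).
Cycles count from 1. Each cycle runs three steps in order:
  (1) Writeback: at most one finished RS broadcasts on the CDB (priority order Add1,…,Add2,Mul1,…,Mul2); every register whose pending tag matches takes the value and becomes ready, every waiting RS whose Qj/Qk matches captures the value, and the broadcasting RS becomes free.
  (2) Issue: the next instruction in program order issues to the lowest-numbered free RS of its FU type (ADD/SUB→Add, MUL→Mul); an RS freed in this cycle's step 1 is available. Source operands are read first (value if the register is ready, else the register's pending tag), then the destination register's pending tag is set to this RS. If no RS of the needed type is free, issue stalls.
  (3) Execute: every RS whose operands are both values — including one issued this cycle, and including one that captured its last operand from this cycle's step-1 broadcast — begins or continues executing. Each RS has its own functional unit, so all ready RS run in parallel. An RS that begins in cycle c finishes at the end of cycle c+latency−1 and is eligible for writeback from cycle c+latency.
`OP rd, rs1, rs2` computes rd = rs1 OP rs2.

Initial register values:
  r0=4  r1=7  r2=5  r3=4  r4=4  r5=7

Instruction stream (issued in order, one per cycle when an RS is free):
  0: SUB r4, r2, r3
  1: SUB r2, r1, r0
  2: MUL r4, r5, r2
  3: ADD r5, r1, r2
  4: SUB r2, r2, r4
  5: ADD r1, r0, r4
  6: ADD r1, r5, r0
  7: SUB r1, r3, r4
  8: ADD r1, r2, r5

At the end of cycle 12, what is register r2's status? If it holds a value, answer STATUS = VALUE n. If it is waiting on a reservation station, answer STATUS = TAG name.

c1: issue SUB r4<-Add1 | r0:4,r1:7,r2:5,r3:4,r4:Add1,r5:7
c2: issue SUB r2<-Add2 | r0:4,r1:7,r2:Add2,r3:4,r4:Add1,r5:7
c3: issue MUL r4<-Mul1 | r0:4,r1:7,r2:Add2,r3:4,r4:Mul1,r5:7
c4: CDB Add1=1; issue ADD r5<-Add1 | r0:4,r1:7,r2:Add2,r3:4,r4:Mul1,r5:Add1
c5: CDB Add2=3; issue SUB r2<-Add2 | r0:4,r1:7,r2:Add2,r3:4,r4:Mul1,r5:Add1
c6: stall | r0:4,r1:7,r2:Add2,r3:4,r4:Mul1,r5:Add1
c7: stall | r0:4,r1:7,r2:Add2,r3:4,r4:Mul1,r5:Add1
c8: CDB Add1=10; issue ADD r1<-Add1 | r0:4,r1:Add1,r2:Add2,r3:4,r4:Mul1,r5:10
c9: CDB Mul1=21; stall | r0:4,r1:Add1,r2:Add2,r3:4,r4:21,r5:10
c10: stall | r0:4,r1:Add1,r2:Add2,r3:4,r4:21,r5:10
c11: stall | r0:4,r1:Add1,r2:Add2,r3:4,r4:21,r5:10
c12: CDB Add1=25; issue ADD r1<-Add1 | r0:4,r1:Add1,r2:Add2,r3:4,r4:21,r5:10

STATUS = TAG Add2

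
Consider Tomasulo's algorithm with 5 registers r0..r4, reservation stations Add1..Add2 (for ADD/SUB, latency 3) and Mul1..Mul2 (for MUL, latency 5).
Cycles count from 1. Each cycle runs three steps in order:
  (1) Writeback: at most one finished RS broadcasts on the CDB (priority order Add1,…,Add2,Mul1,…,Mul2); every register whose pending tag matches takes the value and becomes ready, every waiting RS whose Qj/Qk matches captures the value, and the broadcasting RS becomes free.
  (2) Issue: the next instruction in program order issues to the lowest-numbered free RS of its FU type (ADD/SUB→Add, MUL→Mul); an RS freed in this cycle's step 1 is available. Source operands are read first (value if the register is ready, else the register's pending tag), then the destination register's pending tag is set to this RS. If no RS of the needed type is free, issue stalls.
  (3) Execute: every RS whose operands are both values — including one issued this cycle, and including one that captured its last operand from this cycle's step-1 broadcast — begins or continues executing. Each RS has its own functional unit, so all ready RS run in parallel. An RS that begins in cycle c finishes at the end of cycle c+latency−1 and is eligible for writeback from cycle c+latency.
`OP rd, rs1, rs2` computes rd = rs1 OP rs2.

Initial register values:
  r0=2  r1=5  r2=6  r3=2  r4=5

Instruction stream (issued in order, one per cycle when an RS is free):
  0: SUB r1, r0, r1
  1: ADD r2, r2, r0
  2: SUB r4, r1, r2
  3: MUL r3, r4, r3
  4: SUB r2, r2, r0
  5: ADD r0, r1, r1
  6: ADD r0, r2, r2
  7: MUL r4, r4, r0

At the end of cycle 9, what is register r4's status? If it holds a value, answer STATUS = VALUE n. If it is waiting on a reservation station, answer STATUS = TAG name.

cycle 1: issue SUB r1<-Add1 // r0:2,r1:Add1,r2:6,r3:2,r4:5
cycle 2: issue ADD r2<-Add2 // r0:2,r1:Add1,r2:Add2,r3:2,r4:5
cycle 3: stall // r0:2,r1:Add1,r2:Add2,r3:2,r4:5
cycle 4: CDB Add1=-3; issue SUB r4<-Add1 // r0:2,r1:-3,r2:Add2,r3:2,r4:Add1
cycle 5: CDB Add2=8; issue MUL r3<-Mul1 // r0:2,r1:-3,r2:8,r3:Mul1,r4:Add1
cycle 6: issue SUB r2<-Add2 // r0:2,r1:-3,r2:Add2,r3:Mul1,r4:Add1
cycle 7: stall // r0:2,r1:-3,r2:Add2,r3:Mul1,r4:Add1
cycle 8: CDB Add1=-11; issue ADD r0<-Add1 // r0:Add1,r1:-3,r2:Add2,r3:Mul1,r4:-11
cycle 9: CDB Add2=6; issue ADD r0<-Add2 // r0:Add2,r1:-3,r2:6,r3:Mul1,r4:-11

STATUS = VALUE -11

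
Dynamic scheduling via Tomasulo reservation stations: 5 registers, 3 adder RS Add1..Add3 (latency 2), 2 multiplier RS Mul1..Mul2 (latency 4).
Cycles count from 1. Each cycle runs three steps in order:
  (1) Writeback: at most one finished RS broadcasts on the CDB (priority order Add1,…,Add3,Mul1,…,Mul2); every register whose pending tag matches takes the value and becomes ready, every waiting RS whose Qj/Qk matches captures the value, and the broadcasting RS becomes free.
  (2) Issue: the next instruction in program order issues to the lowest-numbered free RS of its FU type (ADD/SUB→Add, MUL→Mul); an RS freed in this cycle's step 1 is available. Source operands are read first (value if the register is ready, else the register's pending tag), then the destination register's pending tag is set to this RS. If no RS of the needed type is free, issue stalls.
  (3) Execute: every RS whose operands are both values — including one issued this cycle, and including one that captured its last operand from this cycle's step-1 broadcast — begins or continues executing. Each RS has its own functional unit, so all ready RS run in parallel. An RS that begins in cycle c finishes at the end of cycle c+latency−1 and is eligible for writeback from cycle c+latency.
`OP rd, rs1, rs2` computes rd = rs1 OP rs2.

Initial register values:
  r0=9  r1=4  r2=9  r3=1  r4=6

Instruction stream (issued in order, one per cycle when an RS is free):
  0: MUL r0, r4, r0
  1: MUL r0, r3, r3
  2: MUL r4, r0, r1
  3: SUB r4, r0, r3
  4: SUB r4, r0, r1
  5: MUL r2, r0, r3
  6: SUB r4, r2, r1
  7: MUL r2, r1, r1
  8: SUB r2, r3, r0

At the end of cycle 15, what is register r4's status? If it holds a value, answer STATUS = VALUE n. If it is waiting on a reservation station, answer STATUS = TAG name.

STATUS = VALUE -3

  c1: issue MUL r0<-Mul1  regs: r0:Mul1,r1:4,r2:9,r3:1,r4:6
  c2: issue MUL r0<-Mul2  regs: r0:Mul2,r1:4,r2:9,r3:1,r4:6
  c3: stall  regs: r0:Mul2,r1:4,r2:9,r3:1,r4:6
  c4: stall  regs: r0:Mul2,r1:4,r2:9,r3:1,r4:6
  c5: CDB Mul1=54; issue MUL r4<-Mul1  regs: r0:Mul2,r1:4,r2:9,r3:1,r4:Mul1
  c6: CDB Mul2=1; issue SUB r4<-Add1  regs: r0:1,r1:4,r2:9,r3:1,r4:Add1
  c7: issue SUB r4<-Add2  regs: r0:1,r1:4,r2:9,r3:1,r4:Add2
  c8: CDB Add1=0; issue MUL r2<-Mul2  regs: r0:1,r1:4,r2:Mul2,r3:1,r4:Add2
  c9: CDB Add2=-3; issue SUB r4<-Add1  regs: r0:1,r1:4,r2:Mul2,r3:1,r4:Add1
  c10: CDB Mul1=4; issue MUL r2<-Mul1  regs: r0:1,r1:4,r2:Mul1,r3:1,r4:Add1
  c11: issue SUB r2<-Add2  regs: r0:1,r1:4,r2:Add2,r3:1,r4:Add1
  c12: CDB Mul2=1  regs: r0:1,r1:4,r2:Add2,r3:1,r4:Add1
  c13: CDB Add2=0  regs: r0:1,r1:4,r2:0,r3:1,r4:Add1
  c14: CDB Add1=-3  regs: r0:1,r1:4,r2:0,r3:1,r4:-3
  c15: CDB Mul1=16  regs: r0:1,r1:4,r2:0,r3:1,r4:-3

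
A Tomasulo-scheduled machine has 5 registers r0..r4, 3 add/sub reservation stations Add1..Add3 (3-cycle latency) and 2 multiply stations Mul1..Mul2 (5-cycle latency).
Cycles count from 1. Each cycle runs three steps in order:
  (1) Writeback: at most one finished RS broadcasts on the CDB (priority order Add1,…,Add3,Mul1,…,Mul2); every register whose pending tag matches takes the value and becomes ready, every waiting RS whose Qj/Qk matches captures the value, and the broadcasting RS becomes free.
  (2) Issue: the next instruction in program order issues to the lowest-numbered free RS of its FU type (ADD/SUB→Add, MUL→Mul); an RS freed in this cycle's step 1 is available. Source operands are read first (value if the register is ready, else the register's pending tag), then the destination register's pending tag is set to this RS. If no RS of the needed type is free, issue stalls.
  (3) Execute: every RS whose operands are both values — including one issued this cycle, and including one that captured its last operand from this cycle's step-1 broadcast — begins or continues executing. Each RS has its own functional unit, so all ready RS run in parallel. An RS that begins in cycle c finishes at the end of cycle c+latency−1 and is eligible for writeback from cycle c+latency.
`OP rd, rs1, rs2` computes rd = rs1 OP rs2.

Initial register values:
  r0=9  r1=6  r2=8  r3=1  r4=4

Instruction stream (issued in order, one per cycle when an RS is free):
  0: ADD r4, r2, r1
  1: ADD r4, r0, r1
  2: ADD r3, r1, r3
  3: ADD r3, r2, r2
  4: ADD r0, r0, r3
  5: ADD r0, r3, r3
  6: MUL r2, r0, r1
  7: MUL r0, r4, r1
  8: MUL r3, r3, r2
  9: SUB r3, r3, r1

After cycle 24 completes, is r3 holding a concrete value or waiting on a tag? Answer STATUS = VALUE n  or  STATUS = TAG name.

STATUS = VALUE 3066

cycle 1: issue ADD r4<-Add1 // r0:9,r1:6,r2:8,r3:1,r4:Add1
cycle 2: issue ADD r4<-Add2 // r0:9,r1:6,r2:8,r3:1,r4:Add2
cycle 3: issue ADD r3<-Add3 // r0:9,r1:6,r2:8,r3:Add3,r4:Add2
cycle 4: CDB Add1=14; issue ADD r3<-Add1 // r0:9,r1:6,r2:8,r3:Add1,r4:Add2
cycle 5: CDB Add2=15; issue ADD r0<-Add2 // r0:Add2,r1:6,r2:8,r3:Add1,r4:15
cycle 6: CDB Add3=7; issue ADD r0<-Add3 // r0:Add3,r1:6,r2:8,r3:Add1,r4:15
cycle 7: CDB Add1=16; issue MUL r2<-Mul1 // r0:Add3,r1:6,r2:Mul1,r3:16,r4:15
cycle 8: issue MUL r0<-Mul2 // r0:Mul2,r1:6,r2:Mul1,r3:16,r4:15
cycle 9: stall // r0:Mul2,r1:6,r2:Mul1,r3:16,r4:15
cycle 10: CDB Add2=25; stall // r0:Mul2,r1:6,r2:Mul1,r3:16,r4:15
cycle 11: CDB Add3=32; stall // r0:Mul2,r1:6,r2:Mul1,r3:16,r4:15
cycle 12: stall // r0:Mul2,r1:6,r2:Mul1,r3:16,r4:15
cycle 13: CDB Mul2=90; issue MUL r3<-Mul2 // r0:90,r1:6,r2:Mul1,r3:Mul2,r4:15
cycle 14: issue SUB r3<-Add1 // r0:90,r1:6,r2:Mul1,r3:Add1,r4:15
cycle 15: - // r0:90,r1:6,r2:Mul1,r3:Add1,r4:15
cycle 16: CDB Mul1=192 // r0:90,r1:6,r2:192,r3:Add1,r4:15
cycle 17: - // r0:90,r1:6,r2:192,r3:Add1,r4:15
cycle 18: - // r0:90,r1:6,r2:192,r3:Add1,r4:15
cycle 19: - // r0:90,r1:6,r2:192,r3:Add1,r4:15
cycle 20: - // r0:90,r1:6,r2:192,r3:Add1,r4:15
cycle 21: CDB Mul2=3072 // r0:90,r1:6,r2:192,r3:Add1,r4:15
cycle 22: - // r0:90,r1:6,r2:192,r3:Add1,r4:15
cycle 23: - // r0:90,r1:6,r2:192,r3:Add1,r4:15
cycle 24: CDB Add1=3066 // r0:90,r1:6,r2:192,r3:3066,r4:15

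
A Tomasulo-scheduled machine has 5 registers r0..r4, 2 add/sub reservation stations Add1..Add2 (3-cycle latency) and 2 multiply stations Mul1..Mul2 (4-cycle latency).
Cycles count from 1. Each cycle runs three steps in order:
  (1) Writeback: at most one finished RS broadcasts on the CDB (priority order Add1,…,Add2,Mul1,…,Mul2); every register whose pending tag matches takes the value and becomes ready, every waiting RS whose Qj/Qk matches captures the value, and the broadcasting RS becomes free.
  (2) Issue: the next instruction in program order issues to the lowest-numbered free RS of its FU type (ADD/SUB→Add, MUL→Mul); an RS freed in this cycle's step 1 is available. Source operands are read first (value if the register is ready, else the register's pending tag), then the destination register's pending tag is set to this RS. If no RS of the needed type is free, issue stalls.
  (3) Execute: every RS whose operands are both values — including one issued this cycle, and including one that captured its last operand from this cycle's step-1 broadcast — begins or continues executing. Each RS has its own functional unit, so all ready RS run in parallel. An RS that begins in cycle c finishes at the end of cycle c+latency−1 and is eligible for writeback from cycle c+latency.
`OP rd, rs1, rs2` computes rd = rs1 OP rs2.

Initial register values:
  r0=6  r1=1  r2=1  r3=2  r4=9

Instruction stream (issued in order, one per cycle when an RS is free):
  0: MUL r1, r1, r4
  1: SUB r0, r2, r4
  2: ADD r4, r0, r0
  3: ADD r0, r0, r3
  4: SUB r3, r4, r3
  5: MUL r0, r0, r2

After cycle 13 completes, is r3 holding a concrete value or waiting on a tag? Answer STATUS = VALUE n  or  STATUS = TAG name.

STATUS = VALUE -18

  c1: issue MUL r1<-Mul1  regs: r0:6,r1:Mul1,r2:1,r3:2,r4:9
  c2: issue SUB r0<-Add1  regs: r0:Add1,r1:Mul1,r2:1,r3:2,r4:9
  c3: issue ADD r4<-Add2  regs: r0:Add1,r1:Mul1,r2:1,r3:2,r4:Add2
  c4: stall  regs: r0:Add1,r1:Mul1,r2:1,r3:2,r4:Add2
  c5: CDB Add1=-8; issue ADD r0<-Add1  regs: r0:Add1,r1:Mul1,r2:1,r3:2,r4:Add2
  c6: CDB Mul1=9; stall  regs: r0:Add1,r1:9,r2:1,r3:2,r4:Add2
  c7: stall  regs: r0:Add1,r1:9,r2:1,r3:2,r4:Add2
  c8: CDB Add1=-6; issue SUB r3<-Add1  regs: r0:-6,r1:9,r2:1,r3:Add1,r4:Add2
  c9: CDB Add2=-16; issue MUL r0<-Mul1  regs: r0:Mul1,r1:9,r2:1,r3:Add1,r4:-16
  c10: -  regs: r0:Mul1,r1:9,r2:1,r3:Add1,r4:-16
  c11: -  regs: r0:Mul1,r1:9,r2:1,r3:Add1,r4:-16
  c12: CDB Add1=-18  regs: r0:Mul1,r1:9,r2:1,r3:-18,r4:-16
  c13: CDB Mul1=-6  regs: r0:-6,r1:9,r2:1,r3:-18,r4:-16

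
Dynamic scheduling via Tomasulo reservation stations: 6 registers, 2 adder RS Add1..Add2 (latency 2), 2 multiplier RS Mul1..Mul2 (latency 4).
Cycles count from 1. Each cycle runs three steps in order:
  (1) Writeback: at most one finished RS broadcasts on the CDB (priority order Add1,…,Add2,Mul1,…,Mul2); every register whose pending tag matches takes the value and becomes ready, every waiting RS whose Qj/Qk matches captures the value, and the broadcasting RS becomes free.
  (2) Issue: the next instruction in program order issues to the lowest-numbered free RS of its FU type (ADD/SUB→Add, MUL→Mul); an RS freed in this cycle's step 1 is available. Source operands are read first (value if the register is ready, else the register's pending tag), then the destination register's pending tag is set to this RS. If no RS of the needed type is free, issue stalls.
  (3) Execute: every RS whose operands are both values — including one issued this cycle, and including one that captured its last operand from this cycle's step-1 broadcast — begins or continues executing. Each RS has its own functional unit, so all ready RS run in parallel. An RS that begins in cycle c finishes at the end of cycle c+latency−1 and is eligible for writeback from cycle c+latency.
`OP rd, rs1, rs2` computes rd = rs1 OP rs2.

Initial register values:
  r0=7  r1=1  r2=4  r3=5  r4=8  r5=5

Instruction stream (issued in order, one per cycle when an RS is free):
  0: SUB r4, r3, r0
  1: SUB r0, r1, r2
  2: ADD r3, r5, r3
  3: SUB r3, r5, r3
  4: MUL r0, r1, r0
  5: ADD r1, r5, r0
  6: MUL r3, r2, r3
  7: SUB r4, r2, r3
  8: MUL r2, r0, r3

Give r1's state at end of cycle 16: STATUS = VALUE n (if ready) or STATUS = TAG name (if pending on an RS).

STATUS = VALUE 2

cycle 1: issue SUB r4<-Add1 // r0:7,r1:1,r2:4,r3:5,r4:Add1,r5:5
cycle 2: issue SUB r0<-Add2 // r0:Add2,r1:1,r2:4,r3:5,r4:Add1,r5:5
cycle 3: CDB Add1=-2; issue ADD r3<-Add1 // r0:Add2,r1:1,r2:4,r3:Add1,r4:-2,r5:5
cycle 4: CDB Add2=-3; issue SUB r3<-Add2 // r0:-3,r1:1,r2:4,r3:Add2,r4:-2,r5:5
cycle 5: CDB Add1=10; issue MUL r0<-Mul1 // r0:Mul1,r1:1,r2:4,r3:Add2,r4:-2,r5:5
cycle 6: issue ADD r1<-Add1 // r0:Mul1,r1:Add1,r2:4,r3:Add2,r4:-2,r5:5
cycle 7: CDB Add2=-5; issue MUL r3<-Mul2 // r0:Mul1,r1:Add1,r2:4,r3:Mul2,r4:-2,r5:5
cycle 8: issue SUB r4<-Add2 // r0:Mul1,r1:Add1,r2:4,r3:Mul2,r4:Add2,r5:5
cycle 9: CDB Mul1=-3; issue MUL r2<-Mul1 // r0:-3,r1:Add1,r2:Mul1,r3:Mul2,r4:Add2,r5:5
cycle 10: - // r0:-3,r1:Add1,r2:Mul1,r3:Mul2,r4:Add2,r5:5
cycle 11: CDB Add1=2 // r0:-3,r1:2,r2:Mul1,r3:Mul2,r4:Add2,r5:5
cycle 12: CDB Mul2=-20 // r0:-3,r1:2,r2:Mul1,r3:-20,r4:Add2,r5:5
cycle 13: - // r0:-3,r1:2,r2:Mul1,r3:-20,r4:Add2,r5:5
cycle 14: CDB Add2=24 // r0:-3,r1:2,r2:Mul1,r3:-20,r4:24,r5:5
cycle 15: - // r0:-3,r1:2,r2:Mul1,r3:-20,r4:24,r5:5
cycle 16: CDB Mul1=60 // r0:-3,r1:2,r2:60,r3:-20,r4:24,r5:5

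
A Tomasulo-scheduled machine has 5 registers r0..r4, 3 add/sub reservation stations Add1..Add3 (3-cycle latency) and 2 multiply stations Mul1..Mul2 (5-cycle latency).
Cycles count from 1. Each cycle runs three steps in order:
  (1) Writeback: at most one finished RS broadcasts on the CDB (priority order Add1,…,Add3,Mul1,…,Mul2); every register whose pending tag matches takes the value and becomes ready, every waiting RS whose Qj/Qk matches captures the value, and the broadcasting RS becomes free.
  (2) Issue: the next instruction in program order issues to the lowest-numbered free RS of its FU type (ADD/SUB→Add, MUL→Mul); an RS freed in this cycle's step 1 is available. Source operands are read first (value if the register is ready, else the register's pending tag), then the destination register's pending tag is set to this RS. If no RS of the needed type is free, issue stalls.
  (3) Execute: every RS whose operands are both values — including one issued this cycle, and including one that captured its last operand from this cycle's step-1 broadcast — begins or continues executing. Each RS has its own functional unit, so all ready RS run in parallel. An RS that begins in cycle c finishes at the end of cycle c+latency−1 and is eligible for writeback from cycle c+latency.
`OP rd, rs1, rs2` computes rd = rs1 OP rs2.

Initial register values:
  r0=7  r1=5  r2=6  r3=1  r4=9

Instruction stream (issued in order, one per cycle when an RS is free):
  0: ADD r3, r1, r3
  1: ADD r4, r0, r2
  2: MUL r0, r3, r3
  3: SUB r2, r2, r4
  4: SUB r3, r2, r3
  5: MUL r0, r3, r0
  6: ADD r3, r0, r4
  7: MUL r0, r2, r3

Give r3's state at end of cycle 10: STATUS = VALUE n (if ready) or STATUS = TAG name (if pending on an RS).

c1: issue ADD r3<-Add1 | r0:7,r1:5,r2:6,r3:Add1,r4:9
c2: issue ADD r4<-Add2 | r0:7,r1:5,r2:6,r3:Add1,r4:Add2
c3: issue MUL r0<-Mul1 | r0:Mul1,r1:5,r2:6,r3:Add1,r4:Add2
c4: CDB Add1=6; issue SUB r2<-Add1 | r0:Mul1,r1:5,r2:Add1,r3:6,r4:Add2
c5: CDB Add2=13; issue SUB r3<-Add2 | r0:Mul1,r1:5,r2:Add1,r3:Add2,r4:13
c6: issue MUL r0<-Mul2 | r0:Mul2,r1:5,r2:Add1,r3:Add2,r4:13
c7: issue ADD r3<-Add3 | r0:Mul2,r1:5,r2:Add1,r3:Add3,r4:13
c8: CDB Add1=-7; stall | r0:Mul2,r1:5,r2:-7,r3:Add3,r4:13
c9: CDB Mul1=36; issue MUL r0<-Mul1 | r0:Mul1,r1:5,r2:-7,r3:Add3,r4:13
c10: - | r0:Mul1,r1:5,r2:-7,r3:Add3,r4:13

STATUS = TAG Add3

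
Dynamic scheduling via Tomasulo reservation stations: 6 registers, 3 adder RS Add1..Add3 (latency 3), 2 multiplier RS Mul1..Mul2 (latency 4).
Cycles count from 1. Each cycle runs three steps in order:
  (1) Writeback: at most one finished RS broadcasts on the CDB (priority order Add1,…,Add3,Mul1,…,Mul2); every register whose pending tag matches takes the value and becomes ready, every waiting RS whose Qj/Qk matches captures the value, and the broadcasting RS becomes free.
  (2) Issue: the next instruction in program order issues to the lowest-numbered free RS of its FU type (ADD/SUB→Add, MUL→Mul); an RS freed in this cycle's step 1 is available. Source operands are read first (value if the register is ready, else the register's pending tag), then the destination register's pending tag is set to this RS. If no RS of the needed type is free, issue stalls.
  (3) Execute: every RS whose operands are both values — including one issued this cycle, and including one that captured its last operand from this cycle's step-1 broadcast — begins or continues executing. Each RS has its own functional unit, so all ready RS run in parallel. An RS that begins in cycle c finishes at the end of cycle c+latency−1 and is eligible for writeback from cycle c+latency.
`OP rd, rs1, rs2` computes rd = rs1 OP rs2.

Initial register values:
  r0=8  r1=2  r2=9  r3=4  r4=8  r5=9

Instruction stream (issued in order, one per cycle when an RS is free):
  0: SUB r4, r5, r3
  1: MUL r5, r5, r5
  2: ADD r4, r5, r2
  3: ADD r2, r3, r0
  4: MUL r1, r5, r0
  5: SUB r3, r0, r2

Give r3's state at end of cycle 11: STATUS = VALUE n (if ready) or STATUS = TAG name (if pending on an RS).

STATUS = VALUE -4

c1: issue SUB r4<-Add1 | r0:8,r1:2,r2:9,r3:4,r4:Add1,r5:9
c2: issue MUL r5<-Mul1 | r0:8,r1:2,r2:9,r3:4,r4:Add1,r5:Mul1
c3: issue ADD r4<-Add2 | r0:8,r1:2,r2:9,r3:4,r4:Add2,r5:Mul1
c4: CDB Add1=5; issue ADD r2<-Add1 | r0:8,r1:2,r2:Add1,r3:4,r4:Add2,r5:Mul1
c5: issue MUL r1<-Mul2 | r0:8,r1:Mul2,r2:Add1,r3:4,r4:Add2,r5:Mul1
c6: CDB Mul1=81; issue SUB r3<-Add3 | r0:8,r1:Mul2,r2:Add1,r3:Add3,r4:Add2,r5:81
c7: CDB Add1=12 | r0:8,r1:Mul2,r2:12,r3:Add3,r4:Add2,r5:81
c8: - | r0:8,r1:Mul2,r2:12,r3:Add3,r4:Add2,r5:81
c9: CDB Add2=90 | r0:8,r1:Mul2,r2:12,r3:Add3,r4:90,r5:81
c10: CDB Add3=-4 | r0:8,r1:Mul2,r2:12,r3:-4,r4:90,r5:81
c11: CDB Mul2=648 | r0:8,r1:648,r2:12,r3:-4,r4:90,r5:81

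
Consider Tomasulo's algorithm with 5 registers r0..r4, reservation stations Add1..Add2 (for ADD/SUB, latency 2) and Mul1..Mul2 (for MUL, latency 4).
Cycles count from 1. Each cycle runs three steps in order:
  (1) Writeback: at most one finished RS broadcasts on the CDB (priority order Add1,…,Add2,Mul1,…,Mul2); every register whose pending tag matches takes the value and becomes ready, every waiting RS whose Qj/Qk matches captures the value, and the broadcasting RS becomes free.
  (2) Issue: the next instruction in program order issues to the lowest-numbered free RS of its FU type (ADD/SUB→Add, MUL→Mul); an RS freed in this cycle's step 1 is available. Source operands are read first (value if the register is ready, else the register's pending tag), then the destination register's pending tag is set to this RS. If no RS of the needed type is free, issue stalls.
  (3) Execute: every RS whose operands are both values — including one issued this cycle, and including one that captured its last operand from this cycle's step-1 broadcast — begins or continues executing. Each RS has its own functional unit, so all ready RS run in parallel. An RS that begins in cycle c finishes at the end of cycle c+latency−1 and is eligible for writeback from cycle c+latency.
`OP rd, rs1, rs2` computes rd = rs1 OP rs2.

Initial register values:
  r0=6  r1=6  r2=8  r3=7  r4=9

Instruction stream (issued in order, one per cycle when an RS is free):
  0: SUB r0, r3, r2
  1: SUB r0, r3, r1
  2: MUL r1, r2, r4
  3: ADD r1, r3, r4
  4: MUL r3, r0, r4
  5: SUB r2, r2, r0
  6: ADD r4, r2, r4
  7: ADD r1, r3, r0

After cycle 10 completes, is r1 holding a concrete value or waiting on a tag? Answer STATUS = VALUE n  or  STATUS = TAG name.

cycle 1: issue SUB r0<-Add1 // r0:Add1,r1:6,r2:8,r3:7,r4:9
cycle 2: issue SUB r0<-Add2 // r0:Add2,r1:6,r2:8,r3:7,r4:9
cycle 3: CDB Add1=-1; issue MUL r1<-Mul1 // r0:Add2,r1:Mul1,r2:8,r3:7,r4:9
cycle 4: CDB Add2=1; issue ADD r1<-Add1 // r0:1,r1:Add1,r2:8,r3:7,r4:9
cycle 5: issue MUL r3<-Mul2 // r0:1,r1:Add1,r2:8,r3:Mul2,r4:9
cycle 6: CDB Add1=16; issue SUB r2<-Add1 // r0:1,r1:16,r2:Add1,r3:Mul2,r4:9
cycle 7: CDB Mul1=72; issue ADD r4<-Add2 // r0:1,r1:16,r2:Add1,r3:Mul2,r4:Add2
cycle 8: CDB Add1=7; issue ADD r1<-Add1 // r0:1,r1:Add1,r2:7,r3:Mul2,r4:Add2
cycle 9: CDB Mul2=9 // r0:1,r1:Add1,r2:7,r3:9,r4:Add2
cycle 10: CDB Add2=16 // r0:1,r1:Add1,r2:7,r3:9,r4:16

STATUS = TAG Add1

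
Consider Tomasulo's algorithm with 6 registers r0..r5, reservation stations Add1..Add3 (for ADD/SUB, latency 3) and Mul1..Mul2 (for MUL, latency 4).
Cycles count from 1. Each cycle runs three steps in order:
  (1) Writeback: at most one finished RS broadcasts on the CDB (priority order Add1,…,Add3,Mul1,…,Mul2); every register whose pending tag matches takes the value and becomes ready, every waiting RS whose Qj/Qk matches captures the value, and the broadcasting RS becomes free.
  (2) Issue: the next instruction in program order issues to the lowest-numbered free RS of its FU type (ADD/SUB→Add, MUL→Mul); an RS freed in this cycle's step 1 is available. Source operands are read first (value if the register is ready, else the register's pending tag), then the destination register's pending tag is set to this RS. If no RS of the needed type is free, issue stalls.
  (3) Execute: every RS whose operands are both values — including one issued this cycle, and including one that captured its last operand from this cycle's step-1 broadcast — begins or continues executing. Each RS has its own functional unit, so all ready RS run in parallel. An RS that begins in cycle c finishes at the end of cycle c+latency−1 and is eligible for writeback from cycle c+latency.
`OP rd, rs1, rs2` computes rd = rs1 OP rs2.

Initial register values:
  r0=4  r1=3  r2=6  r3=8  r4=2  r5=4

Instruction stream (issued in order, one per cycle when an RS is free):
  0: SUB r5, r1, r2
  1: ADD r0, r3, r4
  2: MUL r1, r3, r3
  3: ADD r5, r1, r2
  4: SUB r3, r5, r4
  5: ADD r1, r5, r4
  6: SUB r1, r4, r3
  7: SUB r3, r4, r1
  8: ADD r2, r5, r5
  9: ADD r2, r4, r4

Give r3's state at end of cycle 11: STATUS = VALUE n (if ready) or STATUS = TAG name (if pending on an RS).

STATUS = TAG Add2

  c1: issue SUB r5<-Add1  regs: r0:4,r1:3,r2:6,r3:8,r4:2,r5:Add1
  c2: issue ADD r0<-Add2  regs: r0:Add2,r1:3,r2:6,r3:8,r4:2,r5:Add1
  c3: issue MUL r1<-Mul1  regs: r0:Add2,r1:Mul1,r2:6,r3:8,r4:2,r5:Add1
  c4: CDB Add1=-3; issue ADD r5<-Add1  regs: r0:Add2,r1:Mul1,r2:6,r3:8,r4:2,r5:Add1
  c5: CDB Add2=10; issue SUB r3<-Add2  regs: r0:10,r1:Mul1,r2:6,r3:Add2,r4:2,r5:Add1
  c6: issue ADD r1<-Add3  regs: r0:10,r1:Add3,r2:6,r3:Add2,r4:2,r5:Add1
  c7: CDB Mul1=64; stall  regs: r0:10,r1:Add3,r2:6,r3:Add2,r4:2,r5:Add1
  c8: stall  regs: r0:10,r1:Add3,r2:6,r3:Add2,r4:2,r5:Add1
  c9: stall  regs: r0:10,r1:Add3,r2:6,r3:Add2,r4:2,r5:Add1
  c10: CDB Add1=70; issue SUB r1<-Add1  regs: r0:10,r1:Add1,r2:6,r3:Add2,r4:2,r5:70
  c11: stall  regs: r0:10,r1:Add1,r2:6,r3:Add2,r4:2,r5:70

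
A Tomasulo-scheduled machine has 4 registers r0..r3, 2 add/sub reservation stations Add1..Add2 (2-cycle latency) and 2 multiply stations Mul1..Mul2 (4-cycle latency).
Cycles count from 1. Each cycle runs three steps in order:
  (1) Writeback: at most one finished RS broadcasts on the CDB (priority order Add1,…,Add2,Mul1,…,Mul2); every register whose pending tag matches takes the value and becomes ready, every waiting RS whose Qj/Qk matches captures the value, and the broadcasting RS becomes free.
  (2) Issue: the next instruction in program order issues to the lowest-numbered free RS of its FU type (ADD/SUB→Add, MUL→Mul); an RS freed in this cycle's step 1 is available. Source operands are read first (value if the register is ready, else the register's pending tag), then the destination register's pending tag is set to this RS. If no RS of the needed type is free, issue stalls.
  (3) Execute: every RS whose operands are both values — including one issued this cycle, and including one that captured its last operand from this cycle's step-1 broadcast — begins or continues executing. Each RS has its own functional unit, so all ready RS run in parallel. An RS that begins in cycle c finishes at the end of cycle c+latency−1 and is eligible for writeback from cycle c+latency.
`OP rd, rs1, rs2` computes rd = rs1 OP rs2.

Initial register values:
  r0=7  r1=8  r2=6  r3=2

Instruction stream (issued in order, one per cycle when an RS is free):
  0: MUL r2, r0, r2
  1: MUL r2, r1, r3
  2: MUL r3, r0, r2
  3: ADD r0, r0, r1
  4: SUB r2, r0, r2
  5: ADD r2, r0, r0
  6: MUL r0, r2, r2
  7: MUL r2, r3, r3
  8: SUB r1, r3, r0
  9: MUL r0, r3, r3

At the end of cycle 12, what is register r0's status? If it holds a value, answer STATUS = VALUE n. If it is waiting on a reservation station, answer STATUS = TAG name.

STATUS = TAG Mul2

  c1: issue MUL r2<-Mul1  regs: r0:7,r1:8,r2:Mul1,r3:2
  c2: issue MUL r2<-Mul2  regs: r0:7,r1:8,r2:Mul2,r3:2
  c3: stall  regs: r0:7,r1:8,r2:Mul2,r3:2
  c4: stall  regs: r0:7,r1:8,r2:Mul2,r3:2
  c5: CDB Mul1=42; issue MUL r3<-Mul1  regs: r0:7,r1:8,r2:Mul2,r3:Mul1
  c6: CDB Mul2=16; issue ADD r0<-Add1  regs: r0:Add1,r1:8,r2:16,r3:Mul1
  c7: issue SUB r2<-Add2  regs: r0:Add1,r1:8,r2:Add2,r3:Mul1
  c8: CDB Add1=15; issue ADD r2<-Add1  regs: r0:15,r1:8,r2:Add1,r3:Mul1
  c9: issue MUL r0<-Mul2  regs: r0:Mul2,r1:8,r2:Add1,r3:Mul1
  c10: CDB Add1=30; stall  regs: r0:Mul2,r1:8,r2:30,r3:Mul1
  c11: CDB Add2=-1; stall  regs: r0:Mul2,r1:8,r2:30,r3:Mul1
  c12: CDB Mul1=112; issue MUL r2<-Mul1  regs: r0:Mul2,r1:8,r2:Mul1,r3:112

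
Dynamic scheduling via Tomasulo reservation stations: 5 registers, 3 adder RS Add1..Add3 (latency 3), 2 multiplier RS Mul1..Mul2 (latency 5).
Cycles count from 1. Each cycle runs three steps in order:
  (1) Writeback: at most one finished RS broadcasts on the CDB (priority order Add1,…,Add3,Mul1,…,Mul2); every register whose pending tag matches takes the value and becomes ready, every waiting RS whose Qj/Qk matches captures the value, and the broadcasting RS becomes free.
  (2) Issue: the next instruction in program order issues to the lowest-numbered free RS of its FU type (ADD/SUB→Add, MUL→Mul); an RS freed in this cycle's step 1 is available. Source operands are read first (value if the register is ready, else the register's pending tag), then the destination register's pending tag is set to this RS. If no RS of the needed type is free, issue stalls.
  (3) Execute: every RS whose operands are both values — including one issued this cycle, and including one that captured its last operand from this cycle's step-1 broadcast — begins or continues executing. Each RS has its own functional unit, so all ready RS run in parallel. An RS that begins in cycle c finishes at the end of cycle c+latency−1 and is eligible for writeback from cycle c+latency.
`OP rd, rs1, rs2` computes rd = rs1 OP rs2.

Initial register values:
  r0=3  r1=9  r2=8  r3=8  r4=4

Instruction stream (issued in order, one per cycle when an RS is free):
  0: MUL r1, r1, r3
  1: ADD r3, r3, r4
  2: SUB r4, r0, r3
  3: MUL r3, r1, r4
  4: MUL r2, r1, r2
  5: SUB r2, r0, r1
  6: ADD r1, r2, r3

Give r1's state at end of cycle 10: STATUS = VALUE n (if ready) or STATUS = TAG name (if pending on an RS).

STATUS = TAG Add2

  c1: issue MUL r1<-Mul1  regs: r0:3,r1:Mul1,r2:8,r3:8,r4:4
  c2: issue ADD r3<-Add1  regs: r0:3,r1:Mul1,r2:8,r3:Add1,r4:4
  c3: issue SUB r4<-Add2  regs: r0:3,r1:Mul1,r2:8,r3:Add1,r4:Add2
  c4: issue MUL r3<-Mul2  regs: r0:3,r1:Mul1,r2:8,r3:Mul2,r4:Add2
  c5: CDB Add1=12; stall  regs: r0:3,r1:Mul1,r2:8,r3:Mul2,r4:Add2
  c6: CDB Mul1=72; issue MUL r2<-Mul1  regs: r0:3,r1:72,r2:Mul1,r3:Mul2,r4:Add2
  c7: issue SUB r2<-Add1  regs: r0:3,r1:72,r2:Add1,r3:Mul2,r4:Add2
  c8: CDB Add2=-9; issue ADD r1<-Add2  regs: r0:3,r1:Add2,r2:Add1,r3:Mul2,r4:-9
  c9: -  regs: r0:3,r1:Add2,r2:Add1,r3:Mul2,r4:-9
  c10: CDB Add1=-69  regs: r0:3,r1:Add2,r2:-69,r3:Mul2,r4:-9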